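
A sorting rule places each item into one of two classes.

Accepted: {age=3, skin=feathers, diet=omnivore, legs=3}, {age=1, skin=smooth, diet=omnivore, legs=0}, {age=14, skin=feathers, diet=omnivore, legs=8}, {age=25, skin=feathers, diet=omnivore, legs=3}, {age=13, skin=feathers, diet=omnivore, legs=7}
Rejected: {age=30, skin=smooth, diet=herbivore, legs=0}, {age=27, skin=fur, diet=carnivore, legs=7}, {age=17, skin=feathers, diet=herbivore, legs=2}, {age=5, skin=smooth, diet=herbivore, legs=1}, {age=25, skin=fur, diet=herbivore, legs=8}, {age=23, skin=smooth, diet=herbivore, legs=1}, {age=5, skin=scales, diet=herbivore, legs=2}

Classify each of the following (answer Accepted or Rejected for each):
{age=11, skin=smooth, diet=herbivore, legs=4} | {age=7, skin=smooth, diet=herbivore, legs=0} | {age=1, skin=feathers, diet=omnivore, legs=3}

The pattern is that an item is 'Accepted' exactly when: diet is omnivore.
{age=11, skin=smooth, diet=herbivore, legs=4} → diet is herbivore → Rejected. {age=7, skin=smooth, diet=herbivore, legs=0} → diet is herbivore → Rejected. {age=1, skin=feathers, diet=omnivore, legs=3} → diet is omnivore → Accepted.

Rejected, Rejected, Accepted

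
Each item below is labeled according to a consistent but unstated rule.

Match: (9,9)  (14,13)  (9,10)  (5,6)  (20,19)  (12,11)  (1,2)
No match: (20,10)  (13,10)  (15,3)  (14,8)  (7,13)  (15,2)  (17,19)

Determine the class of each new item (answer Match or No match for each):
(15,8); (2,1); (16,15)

The rule appears to be: |first − second| ≤ 1.
No match: (15,8), since |15−8| = 7. Match: (2,1), since |2−1| = 1. Match: (16,15), since |16−15| = 1.

No match, Match, Match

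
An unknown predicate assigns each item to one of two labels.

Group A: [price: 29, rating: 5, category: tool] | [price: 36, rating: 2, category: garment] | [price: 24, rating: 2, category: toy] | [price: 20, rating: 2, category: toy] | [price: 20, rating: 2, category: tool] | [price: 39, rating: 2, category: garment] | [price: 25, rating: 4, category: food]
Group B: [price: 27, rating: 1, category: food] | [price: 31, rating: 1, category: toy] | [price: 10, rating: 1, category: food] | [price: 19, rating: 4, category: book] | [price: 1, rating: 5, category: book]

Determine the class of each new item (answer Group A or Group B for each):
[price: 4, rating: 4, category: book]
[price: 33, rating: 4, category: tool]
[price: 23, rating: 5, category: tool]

Group B, Group A, Group A

A rule that fits every label: rating ≥ 2 AND price ≥ 20 — true of each 'Group A' example, false of each 'Group B' one.
[price: 4, rating: 4, category: book]: rating = 4, price = 4, doesn't match → Group B. [price: 33, rating: 4, category: tool]: rating = 4, price = 33, meets the rule → Group A. [price: 23, rating: 5, category: tool]: rating = 5, price = 23, meets the rule → Group A.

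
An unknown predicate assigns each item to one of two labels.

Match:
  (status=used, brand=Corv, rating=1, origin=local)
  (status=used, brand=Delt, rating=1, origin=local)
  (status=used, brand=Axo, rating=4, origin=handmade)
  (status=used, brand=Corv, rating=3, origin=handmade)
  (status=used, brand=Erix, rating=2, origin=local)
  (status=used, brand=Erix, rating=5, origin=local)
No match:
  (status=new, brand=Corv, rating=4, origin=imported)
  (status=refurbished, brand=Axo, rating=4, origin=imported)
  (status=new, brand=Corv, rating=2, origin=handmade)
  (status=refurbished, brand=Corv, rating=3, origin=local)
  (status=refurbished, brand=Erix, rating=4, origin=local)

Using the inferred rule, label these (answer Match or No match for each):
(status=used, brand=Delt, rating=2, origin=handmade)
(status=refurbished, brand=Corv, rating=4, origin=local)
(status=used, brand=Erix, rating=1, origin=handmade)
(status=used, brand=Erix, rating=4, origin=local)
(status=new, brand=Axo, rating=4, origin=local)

Match, No match, Match, Match, No match

'Match' ⟺ status is used.
(status=used, brand=Delt, rating=2, origin=handmade): status is used, qualifies → Match.
(status=refurbished, brand=Corv, rating=4, origin=local): status is refurbished, lacks this property → No match.
(status=used, brand=Erix, rating=1, origin=handmade): status is used, qualifies → Match.
(status=used, brand=Erix, rating=4, origin=local): status is used, qualifies → Match.
(status=new, brand=Axo, rating=4, origin=local): status is new, lacks this property → No match.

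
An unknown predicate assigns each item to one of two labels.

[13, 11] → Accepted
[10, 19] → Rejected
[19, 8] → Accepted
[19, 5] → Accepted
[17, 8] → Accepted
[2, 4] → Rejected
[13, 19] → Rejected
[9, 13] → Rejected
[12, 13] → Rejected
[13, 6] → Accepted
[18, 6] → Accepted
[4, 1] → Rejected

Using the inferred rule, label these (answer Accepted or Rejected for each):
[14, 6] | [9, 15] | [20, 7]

Accepted, Rejected, Accepted

The simplest hypothesis consistent with all the labels is: first > second AND sum ≥ 6.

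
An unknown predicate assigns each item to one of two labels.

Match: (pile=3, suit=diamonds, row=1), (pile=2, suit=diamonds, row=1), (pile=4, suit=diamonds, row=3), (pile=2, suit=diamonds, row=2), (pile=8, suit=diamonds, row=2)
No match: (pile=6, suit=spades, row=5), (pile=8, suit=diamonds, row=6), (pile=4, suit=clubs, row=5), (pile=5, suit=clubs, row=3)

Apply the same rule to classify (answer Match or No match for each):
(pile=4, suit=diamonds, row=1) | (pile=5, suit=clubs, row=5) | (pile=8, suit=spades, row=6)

A rule that fits every label: suit is diamonds AND row ≤ 3 — true of each 'Match' example, false of each 'No match' one.

Match, No match, No match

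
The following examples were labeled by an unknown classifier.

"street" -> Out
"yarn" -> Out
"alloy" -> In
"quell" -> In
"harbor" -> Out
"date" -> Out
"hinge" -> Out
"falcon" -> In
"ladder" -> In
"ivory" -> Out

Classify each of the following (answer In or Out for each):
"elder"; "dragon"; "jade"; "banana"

One predicate separates the groups cleanly: contains 'l'.

In, Out, Out, Out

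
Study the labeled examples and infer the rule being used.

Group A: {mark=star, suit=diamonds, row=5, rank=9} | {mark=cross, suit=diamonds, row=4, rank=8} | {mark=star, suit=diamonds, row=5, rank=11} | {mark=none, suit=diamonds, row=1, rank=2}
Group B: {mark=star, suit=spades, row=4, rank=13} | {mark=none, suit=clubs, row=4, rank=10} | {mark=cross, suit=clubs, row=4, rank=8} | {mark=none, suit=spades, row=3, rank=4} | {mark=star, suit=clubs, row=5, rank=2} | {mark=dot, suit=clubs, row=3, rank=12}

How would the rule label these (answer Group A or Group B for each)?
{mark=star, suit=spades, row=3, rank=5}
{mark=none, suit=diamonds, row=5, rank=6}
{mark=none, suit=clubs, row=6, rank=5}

Group B, Group A, Group B

A rule that fits every label: suit is diamonds — true of each 'Group A' example, false of each 'Group B' one.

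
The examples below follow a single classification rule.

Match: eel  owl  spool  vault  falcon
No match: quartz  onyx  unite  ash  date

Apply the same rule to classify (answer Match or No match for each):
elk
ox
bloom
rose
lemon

Match, No match, Match, No match, Match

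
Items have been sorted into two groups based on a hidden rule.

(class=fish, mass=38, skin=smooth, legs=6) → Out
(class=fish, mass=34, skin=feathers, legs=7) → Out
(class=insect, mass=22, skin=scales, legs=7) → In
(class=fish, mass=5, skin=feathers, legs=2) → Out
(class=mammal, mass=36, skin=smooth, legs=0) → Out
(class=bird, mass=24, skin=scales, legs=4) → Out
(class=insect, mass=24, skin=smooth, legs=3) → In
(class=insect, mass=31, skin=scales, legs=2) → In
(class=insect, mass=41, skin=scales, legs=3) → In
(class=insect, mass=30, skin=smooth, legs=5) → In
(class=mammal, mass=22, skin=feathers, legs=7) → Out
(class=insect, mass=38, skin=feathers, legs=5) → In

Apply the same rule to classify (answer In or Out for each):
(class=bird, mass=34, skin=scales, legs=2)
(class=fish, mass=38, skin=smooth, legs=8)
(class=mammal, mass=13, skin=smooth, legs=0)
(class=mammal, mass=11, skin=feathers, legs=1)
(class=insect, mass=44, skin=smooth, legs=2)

Out, Out, Out, Out, In

The distinguishing property — class is insect — holds for all the 'In' cases and none of the 'Out' cases.
(class=bird, mass=34, skin=scales, legs=2): class is bird — fails the rule, so Out.
(class=fish, mass=38, skin=smooth, legs=8): class is fish — fails the rule, so Out.
(class=mammal, mass=13, skin=smooth, legs=0): class is mammal — fails the rule, so Out.
(class=mammal, mass=11, skin=feathers, legs=1): class is mammal — fails the rule, so Out.
(class=insect, mass=44, skin=smooth, legs=2): class is insect — passes, so In.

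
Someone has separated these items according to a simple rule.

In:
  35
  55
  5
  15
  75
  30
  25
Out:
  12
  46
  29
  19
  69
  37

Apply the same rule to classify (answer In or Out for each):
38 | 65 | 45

Out, In, In

Rule: multiple of 5. This holds for each 'In' example and fails for each 'Out' one.
Out: 38, since 38 = 5·7 + 3.
In: 65, since 65 = 5·13.
In: 45, since 45 = 5·9.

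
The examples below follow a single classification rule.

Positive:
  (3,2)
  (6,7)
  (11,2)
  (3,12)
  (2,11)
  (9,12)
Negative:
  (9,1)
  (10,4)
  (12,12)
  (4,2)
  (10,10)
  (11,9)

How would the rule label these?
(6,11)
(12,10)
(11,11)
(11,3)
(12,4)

All 'Positive' examples share one property — sum is odd — and every 'Negative' example lacks it.

Positive, Negative, Negative, Negative, Negative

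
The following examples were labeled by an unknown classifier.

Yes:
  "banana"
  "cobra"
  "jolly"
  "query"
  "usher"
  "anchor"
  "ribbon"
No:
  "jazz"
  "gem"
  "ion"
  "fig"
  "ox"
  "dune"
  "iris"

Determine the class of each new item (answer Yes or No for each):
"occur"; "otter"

One predicate separates the groups cleanly: length ≥ 5.

Yes, Yes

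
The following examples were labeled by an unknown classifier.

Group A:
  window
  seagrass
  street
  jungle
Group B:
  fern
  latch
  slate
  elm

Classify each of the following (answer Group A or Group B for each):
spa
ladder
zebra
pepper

Group B, Group A, Group B, Group A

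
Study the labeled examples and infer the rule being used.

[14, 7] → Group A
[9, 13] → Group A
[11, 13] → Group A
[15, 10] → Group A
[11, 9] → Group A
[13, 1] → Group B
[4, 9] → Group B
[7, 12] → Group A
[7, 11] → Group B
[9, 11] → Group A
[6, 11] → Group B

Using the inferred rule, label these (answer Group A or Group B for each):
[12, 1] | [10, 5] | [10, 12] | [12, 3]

Group B, Group B, Group A, Group B

The pattern is that an item is 'Group A' exactly when: sum ≥ 19.
[12, 1] — 12+1 = 13, hence Group B.
[10, 5] — 10+5 = 15, hence Group B.
[10, 12] — 10+12 = 22, hence Group A.
[12, 3] — 12+3 = 15, hence Group B.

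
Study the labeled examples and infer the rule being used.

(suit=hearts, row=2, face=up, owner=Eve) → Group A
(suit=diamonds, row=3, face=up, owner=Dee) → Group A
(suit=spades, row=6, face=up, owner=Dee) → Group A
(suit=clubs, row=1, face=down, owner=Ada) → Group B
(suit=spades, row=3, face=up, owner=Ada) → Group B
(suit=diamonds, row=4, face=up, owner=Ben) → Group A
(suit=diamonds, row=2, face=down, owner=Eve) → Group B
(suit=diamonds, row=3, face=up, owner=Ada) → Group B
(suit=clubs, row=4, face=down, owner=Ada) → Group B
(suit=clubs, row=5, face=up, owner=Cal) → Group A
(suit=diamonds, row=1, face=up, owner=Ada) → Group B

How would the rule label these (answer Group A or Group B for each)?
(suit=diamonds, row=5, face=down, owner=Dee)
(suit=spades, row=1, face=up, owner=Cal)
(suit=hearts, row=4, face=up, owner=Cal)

'Group A' ⟺ owner is not Ada AND face is up.
Group B: (suit=diamonds, row=5, face=down, owner=Dee), since owner is Dee, face is down. Group A: (suit=spades, row=1, face=up, owner=Cal), since owner is Cal, face is up. Group A: (suit=hearts, row=4, face=up, owner=Cal), since owner is Cal, face is up.

Group B, Group A, Group A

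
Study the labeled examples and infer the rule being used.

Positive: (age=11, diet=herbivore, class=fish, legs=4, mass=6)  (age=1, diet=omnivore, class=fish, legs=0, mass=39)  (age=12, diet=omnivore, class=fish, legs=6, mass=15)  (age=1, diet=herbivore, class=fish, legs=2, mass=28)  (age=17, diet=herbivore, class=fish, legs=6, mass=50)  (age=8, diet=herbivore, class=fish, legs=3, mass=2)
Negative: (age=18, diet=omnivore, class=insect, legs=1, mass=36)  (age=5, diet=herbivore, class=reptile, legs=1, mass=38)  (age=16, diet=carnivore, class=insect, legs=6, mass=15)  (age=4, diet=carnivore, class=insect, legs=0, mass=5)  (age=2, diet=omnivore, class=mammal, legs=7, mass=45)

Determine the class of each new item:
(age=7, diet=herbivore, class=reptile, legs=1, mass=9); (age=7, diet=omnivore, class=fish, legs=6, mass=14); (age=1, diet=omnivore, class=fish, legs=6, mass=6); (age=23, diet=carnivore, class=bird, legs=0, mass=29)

Negative, Positive, Positive, Negative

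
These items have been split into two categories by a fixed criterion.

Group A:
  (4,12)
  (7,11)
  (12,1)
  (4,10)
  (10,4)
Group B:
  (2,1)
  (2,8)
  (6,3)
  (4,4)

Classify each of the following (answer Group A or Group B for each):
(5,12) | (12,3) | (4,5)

Group A, Group A, Group B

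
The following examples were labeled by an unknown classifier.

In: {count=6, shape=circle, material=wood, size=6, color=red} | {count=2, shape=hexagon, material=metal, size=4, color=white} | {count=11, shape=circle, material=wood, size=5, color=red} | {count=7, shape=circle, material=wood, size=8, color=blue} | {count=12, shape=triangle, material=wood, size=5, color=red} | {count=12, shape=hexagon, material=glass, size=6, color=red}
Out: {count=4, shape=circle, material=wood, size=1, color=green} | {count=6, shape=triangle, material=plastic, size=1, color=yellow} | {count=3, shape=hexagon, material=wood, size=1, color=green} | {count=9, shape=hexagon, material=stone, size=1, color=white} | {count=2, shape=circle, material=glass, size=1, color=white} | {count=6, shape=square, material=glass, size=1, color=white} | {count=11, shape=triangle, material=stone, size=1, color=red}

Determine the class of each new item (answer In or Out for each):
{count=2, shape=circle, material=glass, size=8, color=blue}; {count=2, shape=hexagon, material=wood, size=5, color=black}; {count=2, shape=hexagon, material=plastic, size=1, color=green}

In, In, Out

The common property of the 'In' items is: size ≥ 4. No 'Out' item has it.
{count=2, shape=circle, material=glass, size=8, color=blue}: size = 8, passes → In.
{count=2, shape=hexagon, material=wood, size=5, color=black}: size = 5, passes → In.
{count=2, shape=hexagon, material=plastic, size=1, color=green}: size = 1, fails the rule → Out.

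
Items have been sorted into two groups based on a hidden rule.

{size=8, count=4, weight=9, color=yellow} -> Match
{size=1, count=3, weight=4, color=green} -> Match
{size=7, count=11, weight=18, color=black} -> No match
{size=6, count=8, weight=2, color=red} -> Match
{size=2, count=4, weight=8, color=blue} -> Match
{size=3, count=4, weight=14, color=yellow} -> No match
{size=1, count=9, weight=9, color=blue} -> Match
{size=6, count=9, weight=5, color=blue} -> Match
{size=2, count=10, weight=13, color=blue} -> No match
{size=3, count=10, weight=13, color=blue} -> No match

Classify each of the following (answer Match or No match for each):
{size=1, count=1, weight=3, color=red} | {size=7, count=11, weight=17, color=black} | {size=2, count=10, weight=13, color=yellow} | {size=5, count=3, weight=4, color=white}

Match, No match, No match, Match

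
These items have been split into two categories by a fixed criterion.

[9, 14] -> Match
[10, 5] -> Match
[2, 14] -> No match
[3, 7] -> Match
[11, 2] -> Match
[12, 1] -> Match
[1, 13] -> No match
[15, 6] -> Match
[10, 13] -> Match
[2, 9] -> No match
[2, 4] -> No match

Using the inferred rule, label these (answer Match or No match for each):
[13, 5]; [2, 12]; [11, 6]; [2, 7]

Match, No match, Match, No match

All 'Match' examples share one property — first ≥ 3 — and every 'No match' example lacks it.
[13, 5]: Match (first 13).
[2, 12]: No match (first 2).
[11, 6]: Match (first 11).
[2, 7]: No match (first 2).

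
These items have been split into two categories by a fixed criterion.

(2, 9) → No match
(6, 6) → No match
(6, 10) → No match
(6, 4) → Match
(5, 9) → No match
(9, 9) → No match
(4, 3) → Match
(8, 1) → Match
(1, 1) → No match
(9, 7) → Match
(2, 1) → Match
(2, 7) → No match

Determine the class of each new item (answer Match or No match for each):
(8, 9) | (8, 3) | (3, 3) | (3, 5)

One predicate separates the groups cleanly: first > second.
(8, 9) — 8 < 9, hence No match. (8, 3) — 8 > 3, hence Match. (3, 3) — 3 = 3, hence No match. (3, 5) — 3 < 5, hence No match.

No match, Match, No match, No match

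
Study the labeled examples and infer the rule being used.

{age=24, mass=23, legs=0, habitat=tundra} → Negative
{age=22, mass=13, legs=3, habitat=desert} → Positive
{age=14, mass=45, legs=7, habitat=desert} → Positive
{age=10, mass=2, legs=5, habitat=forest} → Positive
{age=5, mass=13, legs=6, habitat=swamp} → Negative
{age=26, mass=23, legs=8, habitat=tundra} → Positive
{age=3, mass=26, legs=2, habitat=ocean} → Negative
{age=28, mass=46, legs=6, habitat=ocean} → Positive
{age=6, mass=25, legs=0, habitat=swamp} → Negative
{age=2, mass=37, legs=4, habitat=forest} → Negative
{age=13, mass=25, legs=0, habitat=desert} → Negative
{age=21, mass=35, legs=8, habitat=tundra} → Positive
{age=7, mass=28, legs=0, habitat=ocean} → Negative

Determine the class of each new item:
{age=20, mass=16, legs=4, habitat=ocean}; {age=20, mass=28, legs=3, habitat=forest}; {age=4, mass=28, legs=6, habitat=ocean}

Positive, Positive, Negative

'Positive' ⟺ legs ≥ 2 AND age ≥ 6.
{age=20, mass=16, legs=4, habitat=ocean} → legs = 4, age = 20 → Positive. {age=20, mass=28, legs=3, habitat=forest} → legs = 3, age = 20 → Positive. {age=4, mass=28, legs=6, habitat=ocean} → legs = 6, age = 4 → Negative.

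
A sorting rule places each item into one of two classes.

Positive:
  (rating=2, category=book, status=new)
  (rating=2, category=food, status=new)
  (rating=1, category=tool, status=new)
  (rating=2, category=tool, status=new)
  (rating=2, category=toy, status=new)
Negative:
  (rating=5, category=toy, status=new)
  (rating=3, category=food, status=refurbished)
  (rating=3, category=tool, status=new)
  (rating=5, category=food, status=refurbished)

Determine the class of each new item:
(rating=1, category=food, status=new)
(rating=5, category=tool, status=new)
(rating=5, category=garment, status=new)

Positive, Negative, Negative

Every 'Positive' example satisfies: rating ≤ 2. None of the 'Negative' examples do.
(rating=1, category=food, status=new): rating = 1, fits → Positive.
(rating=5, category=tool, status=new): rating = 5, doesn't match → Negative.
(rating=5, category=garment, status=new): rating = 5, doesn't match → Negative.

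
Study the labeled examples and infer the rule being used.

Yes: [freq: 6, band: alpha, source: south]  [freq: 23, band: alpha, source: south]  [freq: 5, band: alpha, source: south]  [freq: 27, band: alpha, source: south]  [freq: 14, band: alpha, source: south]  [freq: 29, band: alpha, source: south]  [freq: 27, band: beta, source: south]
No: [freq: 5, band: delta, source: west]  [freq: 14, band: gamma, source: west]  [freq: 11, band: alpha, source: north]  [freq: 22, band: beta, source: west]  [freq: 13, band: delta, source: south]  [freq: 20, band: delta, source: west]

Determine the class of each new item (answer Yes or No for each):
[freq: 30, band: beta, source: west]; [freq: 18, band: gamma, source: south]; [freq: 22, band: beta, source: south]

Every 'Yes' example satisfies: source is south AND freq ≠ 13. None of the 'No' examples do.
[freq: 30, band: beta, source: west] → source is west, freq = 30 → No.
[freq: 18, band: gamma, source: south] → source is south, freq = 18 → Yes.
[freq: 22, band: beta, source: south] → source is south, freq = 22 → Yes.

No, Yes, Yes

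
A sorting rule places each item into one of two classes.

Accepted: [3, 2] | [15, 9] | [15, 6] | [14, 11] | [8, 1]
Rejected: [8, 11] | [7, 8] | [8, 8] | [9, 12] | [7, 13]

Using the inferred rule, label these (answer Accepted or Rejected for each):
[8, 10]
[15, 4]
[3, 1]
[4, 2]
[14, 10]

The classifier is using: first > second.
[8, 10] → 8 < 10 → Rejected.
[15, 4] → 15 > 4 → Accepted.
[3, 1] → 3 > 1 → Accepted.
[4, 2] → 4 > 2 → Accepted.
[14, 10] → 14 > 10 → Accepted.

Rejected, Accepted, Accepted, Accepted, Accepted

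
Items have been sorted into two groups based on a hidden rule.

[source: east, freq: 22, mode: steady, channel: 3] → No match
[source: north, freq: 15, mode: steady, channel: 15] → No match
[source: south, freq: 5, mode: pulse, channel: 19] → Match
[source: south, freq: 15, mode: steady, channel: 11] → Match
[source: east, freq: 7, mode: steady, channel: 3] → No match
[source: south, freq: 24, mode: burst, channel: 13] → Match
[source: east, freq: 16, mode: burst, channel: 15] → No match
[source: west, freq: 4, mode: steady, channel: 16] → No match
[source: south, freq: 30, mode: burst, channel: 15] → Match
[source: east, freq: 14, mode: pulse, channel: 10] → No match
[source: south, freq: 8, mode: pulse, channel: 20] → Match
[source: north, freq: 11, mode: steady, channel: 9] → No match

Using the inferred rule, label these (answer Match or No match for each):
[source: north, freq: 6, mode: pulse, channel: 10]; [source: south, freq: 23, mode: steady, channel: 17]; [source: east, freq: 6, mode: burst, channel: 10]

The distinguishing property — source is south — holds for all the 'Match' cases and none of the 'No match' cases.
[source: north, freq: 6, mode: pulse, channel: 10]: source is north, fails this test → No match.
[source: south, freq: 23, mode: steady, channel: 17]: source is south, meets the rule → Match.
[source: east, freq: 6, mode: burst, channel: 10]: source is east, fails this test → No match.

No match, Match, No match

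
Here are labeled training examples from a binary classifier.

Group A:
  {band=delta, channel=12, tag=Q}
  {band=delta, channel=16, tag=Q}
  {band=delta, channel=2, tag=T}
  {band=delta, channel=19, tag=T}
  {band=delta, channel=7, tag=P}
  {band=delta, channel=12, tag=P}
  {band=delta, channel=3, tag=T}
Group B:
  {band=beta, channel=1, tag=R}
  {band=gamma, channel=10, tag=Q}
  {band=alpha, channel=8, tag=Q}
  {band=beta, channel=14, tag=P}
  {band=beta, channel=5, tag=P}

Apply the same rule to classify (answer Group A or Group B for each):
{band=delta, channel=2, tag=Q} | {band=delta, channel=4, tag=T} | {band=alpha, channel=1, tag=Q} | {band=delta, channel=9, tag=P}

Group A, Group A, Group B, Group A

Every 'Group A' example satisfies: band is delta. None of the 'Group B' examples do.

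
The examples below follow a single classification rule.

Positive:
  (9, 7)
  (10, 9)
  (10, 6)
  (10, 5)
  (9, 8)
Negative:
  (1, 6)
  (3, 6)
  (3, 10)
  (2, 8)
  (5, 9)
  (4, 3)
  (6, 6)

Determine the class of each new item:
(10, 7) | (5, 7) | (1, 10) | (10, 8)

Positive, Negative, Negative, Positive

Rule: sum ≥ 15. This holds for each 'Positive' example and fails for each 'Negative' one.
(10, 7) — 10+7 = 17, hence Positive. (5, 7) — 5+7 = 12, hence Negative. (1, 10) — 1+10 = 11, hence Negative. (10, 8) — 10+8 = 18, hence Positive.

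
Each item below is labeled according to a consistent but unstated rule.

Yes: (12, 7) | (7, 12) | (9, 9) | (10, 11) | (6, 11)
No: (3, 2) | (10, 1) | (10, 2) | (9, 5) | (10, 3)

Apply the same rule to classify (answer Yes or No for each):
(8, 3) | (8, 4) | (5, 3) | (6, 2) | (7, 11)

No, No, No, No, Yes

The rule appears to be: sum ≥ 17.
(8, 3): 8+3 = 11, fails the rule → No. (8, 4): 8+4 = 12, fails the rule → No. (5, 3): 5+3 = 8, fails the rule → No. (6, 2): 6+2 = 8, fails the rule → No. (7, 11): 7+11 = 18, checks out → Yes.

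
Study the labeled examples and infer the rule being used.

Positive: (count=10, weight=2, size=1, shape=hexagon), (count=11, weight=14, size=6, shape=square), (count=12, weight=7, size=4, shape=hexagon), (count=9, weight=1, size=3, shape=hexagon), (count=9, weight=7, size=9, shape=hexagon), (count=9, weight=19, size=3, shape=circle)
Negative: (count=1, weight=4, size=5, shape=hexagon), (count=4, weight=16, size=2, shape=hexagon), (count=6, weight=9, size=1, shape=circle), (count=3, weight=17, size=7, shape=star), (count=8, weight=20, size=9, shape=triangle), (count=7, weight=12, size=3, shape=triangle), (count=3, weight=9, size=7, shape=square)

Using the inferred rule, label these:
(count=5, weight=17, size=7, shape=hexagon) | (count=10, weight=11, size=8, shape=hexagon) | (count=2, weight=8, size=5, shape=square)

Negative, Positive, Negative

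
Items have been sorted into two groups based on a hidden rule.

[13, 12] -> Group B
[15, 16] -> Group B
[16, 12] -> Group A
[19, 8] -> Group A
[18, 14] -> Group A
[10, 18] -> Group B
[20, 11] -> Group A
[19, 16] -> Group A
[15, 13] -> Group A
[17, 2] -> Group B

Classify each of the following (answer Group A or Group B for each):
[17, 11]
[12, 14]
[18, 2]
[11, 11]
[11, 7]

Group A, Group B, Group B, Group B, Group B

A rule that fits every label: first > second AND sum ≥ 27 — true of each 'Group A' example, false of each 'Group B' one.
[17, 11]: 17 > 11, 17+11 = 28, meets the rule → Group A.
[12, 14]: 12 < 14, 12+14 = 26, doesn't qualify → Group B.
[18, 2]: 18 > 2, 18+2 = 20, doesn't qualify → Group B.
[11, 11]: 11 = 11, 11+11 = 22, doesn't qualify → Group B.
[11, 7]: 11 > 7, 11+7 = 18, doesn't qualify → Group B.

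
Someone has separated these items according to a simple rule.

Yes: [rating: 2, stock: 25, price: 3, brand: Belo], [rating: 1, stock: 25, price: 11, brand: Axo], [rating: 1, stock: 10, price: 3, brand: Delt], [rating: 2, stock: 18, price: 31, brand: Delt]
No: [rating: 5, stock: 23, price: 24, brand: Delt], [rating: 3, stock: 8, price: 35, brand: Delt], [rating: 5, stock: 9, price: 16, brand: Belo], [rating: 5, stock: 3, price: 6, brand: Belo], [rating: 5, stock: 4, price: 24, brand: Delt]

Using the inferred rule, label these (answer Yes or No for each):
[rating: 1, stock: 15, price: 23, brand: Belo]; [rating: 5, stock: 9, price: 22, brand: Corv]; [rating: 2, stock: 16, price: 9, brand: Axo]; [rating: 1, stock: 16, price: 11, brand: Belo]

Yes, No, Yes, Yes

Rule: rating ≤ 2. This holds for each 'Yes' example and fails for each 'No' one.
Yes: [rating: 1, stock: 15, price: 23, brand: Belo], since rating = 1. No: [rating: 5, stock: 9, price: 22, brand: Corv], since rating = 5. Yes: [rating: 2, stock: 16, price: 9, brand: Axo], since rating = 2. Yes: [rating: 1, stock: 16, price: 11, brand: Belo], since rating = 1.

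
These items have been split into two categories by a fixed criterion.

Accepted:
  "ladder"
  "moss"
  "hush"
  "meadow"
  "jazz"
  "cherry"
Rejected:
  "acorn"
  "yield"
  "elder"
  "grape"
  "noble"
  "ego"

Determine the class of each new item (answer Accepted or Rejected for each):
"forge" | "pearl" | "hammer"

Rejected, Rejected, Accepted

The classifier is using: even length.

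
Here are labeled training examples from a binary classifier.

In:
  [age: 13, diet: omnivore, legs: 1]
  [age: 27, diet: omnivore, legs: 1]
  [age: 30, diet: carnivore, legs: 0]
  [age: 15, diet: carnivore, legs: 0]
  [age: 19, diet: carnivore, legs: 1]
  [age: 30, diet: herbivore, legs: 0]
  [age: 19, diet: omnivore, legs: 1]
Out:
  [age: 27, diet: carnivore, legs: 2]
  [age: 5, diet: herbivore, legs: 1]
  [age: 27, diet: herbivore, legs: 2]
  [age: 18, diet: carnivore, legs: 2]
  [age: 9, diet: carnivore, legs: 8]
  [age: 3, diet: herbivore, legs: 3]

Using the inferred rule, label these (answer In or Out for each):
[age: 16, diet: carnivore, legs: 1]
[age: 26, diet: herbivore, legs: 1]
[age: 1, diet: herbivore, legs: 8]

The common property of the 'In' items is: age ≥ 9 AND legs ≤ 1. No 'Out' item has it.
[age: 16, diet: carnivore, legs: 1]: In (age = 16, legs = 1). [age: 26, diet: herbivore, legs: 1]: In (age = 26, legs = 1). [age: 1, diet: herbivore, legs: 8]: Out (age = 1, legs = 8).

In, In, Out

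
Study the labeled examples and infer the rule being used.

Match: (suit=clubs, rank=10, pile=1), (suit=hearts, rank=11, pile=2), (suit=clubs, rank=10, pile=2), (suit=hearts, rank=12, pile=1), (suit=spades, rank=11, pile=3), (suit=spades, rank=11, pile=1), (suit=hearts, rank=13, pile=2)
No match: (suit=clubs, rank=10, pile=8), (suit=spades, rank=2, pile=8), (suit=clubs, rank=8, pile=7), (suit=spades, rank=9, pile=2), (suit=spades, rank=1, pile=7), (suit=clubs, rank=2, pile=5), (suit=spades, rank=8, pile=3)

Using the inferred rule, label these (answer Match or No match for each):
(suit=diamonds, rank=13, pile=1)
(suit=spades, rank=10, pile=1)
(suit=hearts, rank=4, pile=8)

Match, Match, No match

'Match' ⟺ pile ≤ 3 AND rank ≥ 10.
(suit=diamonds, rank=13, pile=1) → pile = 1, rank = 13 → Match.
(suit=spades, rank=10, pile=1) → pile = 1, rank = 10 → Match.
(suit=hearts, rank=4, pile=8) → pile = 8, rank = 4 → No match.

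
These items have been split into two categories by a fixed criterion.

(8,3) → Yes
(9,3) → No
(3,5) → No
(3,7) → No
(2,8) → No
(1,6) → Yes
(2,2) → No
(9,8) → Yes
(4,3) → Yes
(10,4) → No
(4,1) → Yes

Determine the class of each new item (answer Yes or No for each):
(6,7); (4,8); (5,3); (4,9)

Rule: sum is odd. This holds for each 'Yes' example and fails for each 'No' one.

Yes, No, No, Yes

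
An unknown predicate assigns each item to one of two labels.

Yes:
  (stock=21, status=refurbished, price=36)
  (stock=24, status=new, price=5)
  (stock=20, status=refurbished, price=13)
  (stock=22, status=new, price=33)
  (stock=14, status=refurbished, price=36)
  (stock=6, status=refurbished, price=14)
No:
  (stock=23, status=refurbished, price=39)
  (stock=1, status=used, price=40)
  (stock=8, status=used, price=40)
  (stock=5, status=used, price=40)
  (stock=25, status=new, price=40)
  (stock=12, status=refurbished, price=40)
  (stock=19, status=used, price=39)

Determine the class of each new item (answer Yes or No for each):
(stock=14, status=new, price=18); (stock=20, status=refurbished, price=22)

Yes, Yes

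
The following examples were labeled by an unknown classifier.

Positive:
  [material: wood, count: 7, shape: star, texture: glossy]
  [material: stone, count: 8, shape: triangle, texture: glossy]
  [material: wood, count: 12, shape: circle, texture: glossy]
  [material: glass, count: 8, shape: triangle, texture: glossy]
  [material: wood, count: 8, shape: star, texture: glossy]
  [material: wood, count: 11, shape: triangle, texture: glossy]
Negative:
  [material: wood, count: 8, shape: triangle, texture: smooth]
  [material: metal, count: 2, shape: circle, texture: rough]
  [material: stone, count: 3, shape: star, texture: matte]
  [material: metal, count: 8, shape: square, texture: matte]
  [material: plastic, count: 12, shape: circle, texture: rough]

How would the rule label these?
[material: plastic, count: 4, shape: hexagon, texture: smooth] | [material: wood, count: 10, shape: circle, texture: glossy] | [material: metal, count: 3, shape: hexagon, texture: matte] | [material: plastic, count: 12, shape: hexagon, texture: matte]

A rule that fits every label: texture is glossy — true of each 'Positive' example, false of each 'Negative' one.
Negative: [material: plastic, count: 4, shape: hexagon, texture: smooth], since texture is smooth. Positive: [material: wood, count: 10, shape: circle, texture: glossy], since texture is glossy. Negative: [material: metal, count: 3, shape: hexagon, texture: matte], since texture is matte. Negative: [material: plastic, count: 12, shape: hexagon, texture: matte], since texture is matte.

Negative, Positive, Negative, Negative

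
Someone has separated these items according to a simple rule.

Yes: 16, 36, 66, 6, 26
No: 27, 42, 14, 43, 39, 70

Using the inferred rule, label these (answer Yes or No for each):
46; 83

Yes, No

The classifier is using: ends in digit 6.
46: last digit 6, fits → Yes.
83: last digit 3, doesn't match → No.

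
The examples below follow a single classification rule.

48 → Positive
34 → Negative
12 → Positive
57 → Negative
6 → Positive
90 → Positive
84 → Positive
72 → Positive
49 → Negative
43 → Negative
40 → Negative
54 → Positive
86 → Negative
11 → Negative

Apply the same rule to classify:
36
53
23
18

Positive, Negative, Negative, Positive

The simplest hypothesis consistent with all the labels is: multiple of 6.
36 — 36 = 6·6, hence Positive.
53 — 53 = 6·8 + 5, hence Negative.
23 — 23 = 6·3 + 5, hence Negative.
18 — 18 = 6·3, hence Positive.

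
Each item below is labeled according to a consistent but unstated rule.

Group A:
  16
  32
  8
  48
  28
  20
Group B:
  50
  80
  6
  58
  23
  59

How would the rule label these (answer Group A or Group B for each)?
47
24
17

Group B, Group A, Group B

All 'Group A' examples share one property — multiple of 4 AND at most 48 — and every 'Group B' example lacks it.
47: 47 = 4·11 + 3, 47 ≤ 48, doesn't match → Group B.
24: 24 = 4·6, 24 ≤ 48, matches → Group A.
17: 17 = 4·4 + 1, 17 ≤ 48, doesn't match → Group B.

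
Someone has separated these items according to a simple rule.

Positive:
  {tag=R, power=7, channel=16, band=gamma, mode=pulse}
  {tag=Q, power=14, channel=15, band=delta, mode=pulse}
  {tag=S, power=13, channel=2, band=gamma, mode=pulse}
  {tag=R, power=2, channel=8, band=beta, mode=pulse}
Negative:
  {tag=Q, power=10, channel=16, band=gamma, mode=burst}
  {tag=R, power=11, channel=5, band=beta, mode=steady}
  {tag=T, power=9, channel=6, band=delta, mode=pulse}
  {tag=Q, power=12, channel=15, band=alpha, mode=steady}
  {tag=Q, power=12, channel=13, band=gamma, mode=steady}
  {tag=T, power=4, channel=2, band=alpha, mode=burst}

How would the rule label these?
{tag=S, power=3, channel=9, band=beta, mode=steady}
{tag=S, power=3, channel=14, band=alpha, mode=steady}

Negative, Negative

One predicate separates the groups cleanly: mode is pulse AND power ≠ 9.
{tag=S, power=3, channel=9, band=beta, mode=steady} → mode is steady, power = 3 → Negative.
{tag=S, power=3, channel=14, band=alpha, mode=steady} → mode is steady, power = 3 → Negative.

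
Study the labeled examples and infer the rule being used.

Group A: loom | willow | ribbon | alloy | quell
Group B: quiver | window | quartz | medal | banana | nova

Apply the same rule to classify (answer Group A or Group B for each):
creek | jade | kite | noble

Group A, Group B, Group B, Group B

The simplest hypothesis consistent with all the labels is: has a double letter.
creek: 'ee' doubled — satisfies this, so Group A. jade: no doubled letter — doesn't match, so Group B. kite: no doubled letter — doesn't match, so Group B. noble: no doubled letter — doesn't match, so Group B.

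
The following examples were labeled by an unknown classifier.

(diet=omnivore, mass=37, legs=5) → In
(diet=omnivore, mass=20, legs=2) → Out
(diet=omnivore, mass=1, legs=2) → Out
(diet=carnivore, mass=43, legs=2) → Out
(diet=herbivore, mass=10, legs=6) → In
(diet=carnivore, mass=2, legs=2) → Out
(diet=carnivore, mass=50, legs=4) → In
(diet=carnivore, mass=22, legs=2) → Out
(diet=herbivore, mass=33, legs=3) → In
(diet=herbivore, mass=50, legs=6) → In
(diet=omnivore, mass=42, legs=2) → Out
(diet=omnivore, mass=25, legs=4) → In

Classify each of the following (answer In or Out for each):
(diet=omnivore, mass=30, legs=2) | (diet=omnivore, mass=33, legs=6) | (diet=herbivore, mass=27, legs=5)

Out, In, In

The rule appears to be: legs ≥ 3.
(diet=omnivore, mass=30, legs=2): legs = 2, fails the rule → Out.
(diet=omnivore, mass=33, legs=6): legs = 6, satisfies this → In.
(diet=herbivore, mass=27, legs=5): legs = 5, satisfies this → In.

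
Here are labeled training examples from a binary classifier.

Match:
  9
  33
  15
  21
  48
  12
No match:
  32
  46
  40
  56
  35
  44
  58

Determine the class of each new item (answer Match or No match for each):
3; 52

Match, No match

The rule appears to be: multiple of 3.
3 → 3 = 3·1 → Match.
52 → 52 = 3·17 + 1 → No match.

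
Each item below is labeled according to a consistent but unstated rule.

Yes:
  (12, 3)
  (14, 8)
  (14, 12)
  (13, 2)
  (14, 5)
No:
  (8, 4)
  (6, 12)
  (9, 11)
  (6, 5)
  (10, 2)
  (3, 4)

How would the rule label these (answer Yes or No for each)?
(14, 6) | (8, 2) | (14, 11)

Every 'Yes' example satisfies: first ≥ 11. None of the 'No' examples do.
(14, 6) → first 14 → Yes. (8, 2) → first 8 → No. (14, 11) → first 14 → Yes.

Yes, No, Yes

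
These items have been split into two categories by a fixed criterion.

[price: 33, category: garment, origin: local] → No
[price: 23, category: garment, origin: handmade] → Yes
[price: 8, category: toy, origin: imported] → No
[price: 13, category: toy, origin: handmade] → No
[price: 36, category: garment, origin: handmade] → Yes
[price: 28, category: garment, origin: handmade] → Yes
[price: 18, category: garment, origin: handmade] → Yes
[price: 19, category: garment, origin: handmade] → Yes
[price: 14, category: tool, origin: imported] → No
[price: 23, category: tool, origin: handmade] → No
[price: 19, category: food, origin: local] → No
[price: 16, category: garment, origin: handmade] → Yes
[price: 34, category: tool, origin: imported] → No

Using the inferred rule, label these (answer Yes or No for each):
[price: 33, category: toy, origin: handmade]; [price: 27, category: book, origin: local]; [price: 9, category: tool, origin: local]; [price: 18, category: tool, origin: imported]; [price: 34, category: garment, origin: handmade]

The classifier is using: category is garment AND origin is handmade.
[price: 33, category: toy, origin: handmade] — category is toy, origin is handmade, hence No. [price: 27, category: book, origin: local] — category is book, origin is local, hence No. [price: 9, category: tool, origin: local] — category is tool, origin is local, hence No. [price: 18, category: tool, origin: imported] — category is tool, origin is imported, hence No. [price: 34, category: garment, origin: handmade] — category is garment, origin is handmade, hence Yes.

No, No, No, No, Yes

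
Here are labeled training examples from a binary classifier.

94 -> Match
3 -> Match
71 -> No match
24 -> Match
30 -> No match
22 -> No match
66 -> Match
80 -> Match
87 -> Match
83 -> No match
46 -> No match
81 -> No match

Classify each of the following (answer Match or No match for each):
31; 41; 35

Match, No match, No match

A rule that fits every label: ≡ 3 (mod 7) — true of each 'Match' example, false of each 'No match' one.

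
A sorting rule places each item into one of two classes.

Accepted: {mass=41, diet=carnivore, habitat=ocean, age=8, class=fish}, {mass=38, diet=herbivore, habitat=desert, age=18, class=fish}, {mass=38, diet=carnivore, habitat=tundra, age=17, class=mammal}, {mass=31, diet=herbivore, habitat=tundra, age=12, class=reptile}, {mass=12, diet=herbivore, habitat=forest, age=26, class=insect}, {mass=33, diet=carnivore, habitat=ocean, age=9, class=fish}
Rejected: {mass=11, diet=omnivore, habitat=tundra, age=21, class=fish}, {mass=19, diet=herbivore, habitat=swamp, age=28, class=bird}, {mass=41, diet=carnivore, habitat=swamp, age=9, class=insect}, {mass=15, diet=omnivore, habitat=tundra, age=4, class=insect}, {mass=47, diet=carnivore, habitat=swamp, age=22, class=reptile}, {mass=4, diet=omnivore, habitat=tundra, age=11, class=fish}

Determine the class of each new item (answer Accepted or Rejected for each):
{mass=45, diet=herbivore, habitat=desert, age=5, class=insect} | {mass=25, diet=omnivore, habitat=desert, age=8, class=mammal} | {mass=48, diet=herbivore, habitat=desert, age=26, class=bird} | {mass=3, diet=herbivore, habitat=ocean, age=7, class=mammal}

The pattern is that an item is 'Accepted' exactly when: diet is not omnivore AND habitat is not swamp.
{mass=45, diet=herbivore, habitat=desert, age=5, class=insect} → diet is herbivore, habitat is desert → Accepted.
{mass=25, diet=omnivore, habitat=desert, age=8, class=mammal} → diet is omnivore, habitat is desert → Rejected.
{mass=48, diet=herbivore, habitat=desert, age=26, class=bird} → diet is herbivore, habitat is desert → Accepted.
{mass=3, diet=herbivore, habitat=ocean, age=7, class=mammal} → diet is herbivore, habitat is ocean → Accepted.

Accepted, Rejected, Accepted, Accepted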